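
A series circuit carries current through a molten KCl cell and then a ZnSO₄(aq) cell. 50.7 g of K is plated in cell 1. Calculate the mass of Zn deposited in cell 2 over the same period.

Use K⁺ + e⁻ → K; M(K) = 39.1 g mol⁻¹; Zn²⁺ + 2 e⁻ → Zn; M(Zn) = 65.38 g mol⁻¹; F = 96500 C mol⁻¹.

n(K) = 50.7 / 39.1 = 1.297 mol.
Since K⁺ + e⁻ → K, n(e⁻) passed = 1 × 1.297 = 1.297 mol.
Cells in series carry the same charge, so the same 1.297 mol of electrons passes through cell 2.
Zn²⁺ + 2 e⁻ → Zn, so n(Zn) = 1.297 / 2 = 0.6483 mol.
m(Zn) = 0.6483 × 65.38 = 42.4 g.

42.4 g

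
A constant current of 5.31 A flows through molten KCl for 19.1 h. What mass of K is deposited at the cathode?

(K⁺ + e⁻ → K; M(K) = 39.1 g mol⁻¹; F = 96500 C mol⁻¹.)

Q = I·t = 5.310 A × 68760 s = 365100 C.
n(e⁻) = Q/F = 365100 / 96500 = 3.784 mol.
K⁺ + e⁻ → K, so n(K) = n(e⁻)/1 = 3.784 mol.
m = n·M = 3.784 × 39.1 = 148 g.

148 g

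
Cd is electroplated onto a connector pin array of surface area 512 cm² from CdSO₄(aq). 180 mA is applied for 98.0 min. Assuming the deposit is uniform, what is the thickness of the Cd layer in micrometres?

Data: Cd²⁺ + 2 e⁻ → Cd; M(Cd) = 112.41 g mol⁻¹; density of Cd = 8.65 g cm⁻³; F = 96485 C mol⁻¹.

Q = I·t = 0.1800 × 5880.0 = 1058 C; n(e⁻) = 0.01097 mol.
n(Cd) = n(e⁻)/2 = 0.005485 mol, so m = 0.005485 × 112.41 = 0.6165 g.
Volume = m/ρ = 0.6165 / 8.65 = 0.07128 cm³.
Thickness = V/A = 0.07128 / 512 = 1.39 × 10⁻⁴ cm = 1.39 μm.

1.39 μm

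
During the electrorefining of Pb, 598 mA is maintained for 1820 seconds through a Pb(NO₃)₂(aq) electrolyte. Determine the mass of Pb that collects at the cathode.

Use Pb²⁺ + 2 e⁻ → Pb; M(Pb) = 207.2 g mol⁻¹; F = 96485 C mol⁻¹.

Q = I·t = 0.5980 A × 1820.0 s = 1088 C.
n(e⁻) = Q/F = 1088 / 96485 = 0.01128 mol.
Pb²⁺ + 2 e⁻ → Pb, so n(Pb) = n(e⁻)/2 = 0.005640 mol.
m = n·M = 0.005640 × 207.2 = 1.17 g.

1.17 g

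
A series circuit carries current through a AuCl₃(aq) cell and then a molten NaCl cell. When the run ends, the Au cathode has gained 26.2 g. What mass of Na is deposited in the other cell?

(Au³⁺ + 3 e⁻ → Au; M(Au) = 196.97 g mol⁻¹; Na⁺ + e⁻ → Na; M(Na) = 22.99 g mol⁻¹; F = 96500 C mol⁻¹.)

n(Au) = 26.2 / 196.97 = 0.1330 mol.
Since Au³⁺ + 3 e⁻ → Au, n(e⁻) passed = 3 × 0.1330 = 0.3990 mol.
Cells in series carry the same charge, so the same 0.3990 mol of electrons passes through cell 2.
Na⁺ + e⁻ → Na, so n(Na) = 0.3990 / 1 = 0.3990 mol.
m(Na) = 0.3990 × 22.99 = 9.17 g.

9.17 g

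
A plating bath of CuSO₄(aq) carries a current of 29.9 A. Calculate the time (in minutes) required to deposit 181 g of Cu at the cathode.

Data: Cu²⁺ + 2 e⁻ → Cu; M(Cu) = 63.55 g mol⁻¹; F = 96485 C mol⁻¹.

306 min

n(Cu) = m/M = 181 / 63.55 = 2.848 mol.
Each Cu atom requires 2 electrons, so n(e⁻) = 2 × 2.848 = 5.696 mol.
Q = n(e⁻)·F = 5.696 × 96485 = 549600 C.
t = Q/I = 549600 / 29.90 A = 18380 s = 306 min.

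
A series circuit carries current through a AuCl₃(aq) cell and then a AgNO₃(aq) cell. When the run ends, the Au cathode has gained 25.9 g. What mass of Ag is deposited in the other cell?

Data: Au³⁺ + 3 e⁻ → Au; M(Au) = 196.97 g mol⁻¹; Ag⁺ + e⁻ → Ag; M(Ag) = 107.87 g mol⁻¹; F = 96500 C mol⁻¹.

42.6 g

n(Au) = 25.9 / 196.97 = 0.1315 mol.
Since Au³⁺ + 3 e⁻ → Au, n(e⁻) passed = 3 × 0.1315 = 0.3945 mol.
Cells in series carry the same charge, so the same 0.3945 mol of electrons passes through cell 2.
Ag⁺ + e⁻ → Ag, so n(Ag) = 0.3945 / 1 = 0.3945 mol.
m(Ag) = 0.3945 × 107.87 = 42.6 g.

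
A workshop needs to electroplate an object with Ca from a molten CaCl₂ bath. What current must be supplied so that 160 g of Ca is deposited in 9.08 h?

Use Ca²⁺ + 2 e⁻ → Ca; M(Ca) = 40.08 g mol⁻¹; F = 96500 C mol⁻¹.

23.6 A

n(Ca) = 160 / 40.08 = 3.992 mol.
n(e⁻) = 2 × 3.992 = 7.984 mol.
Q = n(e⁻)·F = 7.984 × 96500 = 770500 C.
I = Q/t = 770500 / 32688 s = 23.6 A.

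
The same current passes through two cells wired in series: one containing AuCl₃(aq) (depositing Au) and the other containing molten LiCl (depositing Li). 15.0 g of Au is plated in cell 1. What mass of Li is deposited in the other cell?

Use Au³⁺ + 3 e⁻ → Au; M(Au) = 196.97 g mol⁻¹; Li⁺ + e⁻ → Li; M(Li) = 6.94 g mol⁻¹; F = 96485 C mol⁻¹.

1.59 g

n(Au) = 15.0 / 196.97 = 0.07615 mol.
Since Au³⁺ + 3 e⁻ → Au, n(e⁻) passed = 3 × 0.07615 = 0.2285 mol.
Cells in series carry the same charge, so the same 0.2285 mol of electrons passes through cell 2.
Li⁺ + e⁻ → Li, so n(Li) = 0.2285 / 1 = 0.2285 mol.
m(Li) = 0.2285 × 6.94 = 1.59 g.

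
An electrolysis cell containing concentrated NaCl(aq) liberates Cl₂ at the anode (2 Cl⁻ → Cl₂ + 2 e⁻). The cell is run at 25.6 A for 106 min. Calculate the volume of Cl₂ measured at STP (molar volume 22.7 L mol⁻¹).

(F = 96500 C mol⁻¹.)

Q = I·t = 25.60 A × 6360.0 s = 162800 C.
n(e⁻) = Q/F = 162800 / 96500 = 1.687 mol.
2 electrons are transferred per Cl₂ molecule, so n(Cl₂) = 1.687 / 2 = 0.8436 mol.
V = n × V_m = 0.8436 × 22.7 = 19.1 L.

19.1 L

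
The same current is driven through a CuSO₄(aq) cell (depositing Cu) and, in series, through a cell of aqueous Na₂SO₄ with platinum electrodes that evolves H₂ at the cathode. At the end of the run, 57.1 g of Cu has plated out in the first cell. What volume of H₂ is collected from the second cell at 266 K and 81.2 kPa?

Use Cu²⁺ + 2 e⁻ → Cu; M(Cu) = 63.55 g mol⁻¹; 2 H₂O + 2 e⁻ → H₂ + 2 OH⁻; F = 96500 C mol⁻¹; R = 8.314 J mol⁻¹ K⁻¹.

24.5 L

n(Cu) = 57.1 / 63.55 = 0.8985 mol, so n(e⁻) = 2 × 0.8985 = 1.797 mol.
The cells are in series, so the same 1.797 mol of electrons passes through the second cell.
2 H₂O + 2 e⁻ → H₂ + 2 OH⁻ — 2 mol e⁻ per mol H₂, so n(H₂) = 1.797/2 = 0.8985 mol.
V = nRT/P = (0.8985 × 8.314 × 266) / (81.2 × 10³) = 0.0245 m³ = 24.5 L.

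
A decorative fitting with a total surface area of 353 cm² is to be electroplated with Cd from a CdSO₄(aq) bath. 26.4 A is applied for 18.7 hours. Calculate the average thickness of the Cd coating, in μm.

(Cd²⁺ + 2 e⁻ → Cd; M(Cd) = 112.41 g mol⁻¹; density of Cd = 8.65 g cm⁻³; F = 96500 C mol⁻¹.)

Q = I·t = 26.40 × 67320 = 1777000 C; n(e⁻) = 18.42 mol.
n(Cd) = n(e⁻)/2 = 9.209 mol, so m = 9.209 × 112.41 = 1035 g.
Volume = m/ρ = 1035 / 8.65 = 119.7 cm³.
Thickness = V/A = 119.7 / 353 = 0.339 cm = 3390 μm.

3390 μm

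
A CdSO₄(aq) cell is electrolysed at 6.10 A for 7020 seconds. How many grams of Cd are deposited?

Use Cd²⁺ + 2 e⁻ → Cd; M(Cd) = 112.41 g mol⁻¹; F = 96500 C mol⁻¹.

Q = I·t = 6.100 A × 7020.0 s = 42820 C.
n(e⁻) = Q/F = 42820 / 96500 = 0.4438 mol.
Cd²⁺ + 2 e⁻ → Cd, so n(Cd) = n(e⁻)/2 = 0.2219 mol.
m = n·M = 0.2219 × 112.41 = 24.9 g.

24.9 g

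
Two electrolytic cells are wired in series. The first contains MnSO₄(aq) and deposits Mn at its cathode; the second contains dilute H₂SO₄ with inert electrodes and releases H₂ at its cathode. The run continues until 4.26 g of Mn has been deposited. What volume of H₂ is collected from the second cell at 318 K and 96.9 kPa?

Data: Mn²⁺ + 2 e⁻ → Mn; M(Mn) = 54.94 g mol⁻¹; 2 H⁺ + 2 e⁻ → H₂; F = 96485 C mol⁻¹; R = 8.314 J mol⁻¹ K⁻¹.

2.12 L

n(Mn) = 4.26 / 54.94 = 0.07754 mol, so n(e⁻) = 2 × 0.07754 = 0.1551 mol.
The cells are in series, so the same 0.1551 mol of electrons passes through the second cell.
2 H⁺ + 2 e⁻ → H₂ — 2 mol e⁻ per mol H₂, so n(H₂) = 0.1551/2 = 0.07754 mol.
V = nRT/P = (0.07754 × 8.314 × 318) / (96.9 × 10³) = 0.00212 m³ = 2.12 L.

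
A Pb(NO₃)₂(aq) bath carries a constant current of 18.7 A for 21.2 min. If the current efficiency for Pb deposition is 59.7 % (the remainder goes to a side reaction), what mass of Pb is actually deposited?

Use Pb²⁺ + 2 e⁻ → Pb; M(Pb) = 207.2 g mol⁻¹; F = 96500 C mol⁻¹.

15.2 g

Q = I·t = 18.70 × 1272.0 = 23790 C.
n(e⁻) = 23790/96500 = 0.2465 mol; theoretically n(Pb) = 0.2465/2 = 0.1232 mol, m_theo = 25.54 g.
At 59.7 % efficiency, m_actual = 0.597 × 25.54 = 15.2 g.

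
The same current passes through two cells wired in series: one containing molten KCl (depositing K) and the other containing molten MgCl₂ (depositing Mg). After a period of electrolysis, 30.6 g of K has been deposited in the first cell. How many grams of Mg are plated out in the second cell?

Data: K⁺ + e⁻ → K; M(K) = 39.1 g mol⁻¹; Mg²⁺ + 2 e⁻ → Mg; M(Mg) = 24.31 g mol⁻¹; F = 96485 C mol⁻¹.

n(K) = 30.6 / 39.1 = 0.7826 mol.
Since K⁺ + e⁻ → K, n(e⁻) passed = 1 × 0.7826 = 0.7826 mol.
Cells in series carry the same charge, so the same 0.7826 mol of electrons passes through cell 2.
Mg²⁺ + 2 e⁻ → Mg, so n(Mg) = 0.7826 / 2 = 0.3913 mol.
m(Mg) = 0.3913 × 24.31 = 9.51 g.

9.51 g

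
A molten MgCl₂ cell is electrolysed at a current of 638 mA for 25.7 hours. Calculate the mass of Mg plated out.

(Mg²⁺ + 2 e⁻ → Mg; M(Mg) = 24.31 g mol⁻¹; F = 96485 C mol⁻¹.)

Q = I·t = 0.6380 A × 92520 s = 59030 C.
n(e⁻) = Q/F = 59030 / 96485 = 0.6118 mol.
Mg²⁺ + 2 e⁻ → Mg, so n(Mg) = n(e⁻)/2 = 0.3059 mol.
m = n·M = 0.3059 × 24.31 = 7.44 g.

7.44 g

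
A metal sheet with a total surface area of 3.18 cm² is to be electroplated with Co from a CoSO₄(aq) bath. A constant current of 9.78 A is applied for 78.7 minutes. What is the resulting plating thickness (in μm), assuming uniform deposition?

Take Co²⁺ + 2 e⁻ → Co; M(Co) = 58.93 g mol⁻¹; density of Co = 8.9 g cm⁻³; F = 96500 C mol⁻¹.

4980 μm

Q = I·t = 9.780 × 4722.0 = 46180 C; n(e⁻) = 0.4786 mol.
n(Co) = n(e⁻)/2 = 0.2393 mol, so m = 0.2393 × 58.93 = 14.10 g.
Volume = m/ρ = 14.10 / 8.9 = 1.584 cm³.
Thickness = V/A = 1.584 / 3.18 = 0.498 cm = 4980 μm.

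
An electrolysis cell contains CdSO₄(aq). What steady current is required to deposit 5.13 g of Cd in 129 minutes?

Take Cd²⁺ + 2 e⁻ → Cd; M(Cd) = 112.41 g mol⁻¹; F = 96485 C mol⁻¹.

n(Cd) = 5.13 / 112.41 = 0.04564 mol.
n(e⁻) = 2 × 0.04564 = 0.09127 mol.
Q = n(e⁻)·F = 0.09127 × 96485 = 8806 C.
I = Q/t = 8806 / 7740.0 s = 1.14 A.

1.14 A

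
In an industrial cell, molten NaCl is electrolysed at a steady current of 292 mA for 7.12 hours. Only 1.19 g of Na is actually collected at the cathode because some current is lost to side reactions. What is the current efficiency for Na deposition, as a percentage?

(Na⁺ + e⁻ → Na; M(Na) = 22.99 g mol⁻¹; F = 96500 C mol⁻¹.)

Q = I·t = 0.2920 × 25632 = 7485 C; n(e⁻) = 7485/96500 = 0.07756 mol.
Theoretical n(Na) = n(e⁻)/1 = 0.07756 mol, i.e. m_theo = 0.07756 × 22.99 = 1.783 g.
Efficiency = m_actual / m_theo = 1.19 / 1.783 = 66.7 %.

66.7 %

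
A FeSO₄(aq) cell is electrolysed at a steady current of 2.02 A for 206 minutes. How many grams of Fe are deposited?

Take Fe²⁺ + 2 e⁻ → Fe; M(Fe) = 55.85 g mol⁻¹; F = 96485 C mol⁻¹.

7.23 g

Q = I·t = 2.020 A × 12360 s = 24970 C.
n(e⁻) = Q/F = 24970 / 96485 = 0.2588 mol.
Fe²⁺ + 2 e⁻ → Fe, so n(Fe) = n(e⁻)/2 = 0.1294 mol.
m = n·M = 0.1294 × 55.85 = 7.23 g.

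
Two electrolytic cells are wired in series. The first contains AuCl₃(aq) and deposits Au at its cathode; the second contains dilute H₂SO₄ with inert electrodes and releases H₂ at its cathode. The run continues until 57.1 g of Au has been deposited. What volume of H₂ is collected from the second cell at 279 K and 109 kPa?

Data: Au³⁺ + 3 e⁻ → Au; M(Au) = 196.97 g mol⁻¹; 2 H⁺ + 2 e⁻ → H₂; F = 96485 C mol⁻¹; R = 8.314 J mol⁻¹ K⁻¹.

9.25 L

n(Au) = 57.1 / 196.97 = 0.2899 mol, so n(e⁻) = 3 × 0.2899 = 0.8697 mol.
The cells are in series, so the same 0.8697 mol of electrons passes through the second cell.
2 H⁺ + 2 e⁻ → H₂ — 2 mol e⁻ per mol H₂, so n(H₂) = 0.8697/2 = 0.4348 mol.
V = nRT/P = (0.4348 × 8.314 × 279) / (109 × 10³) = 0.00925 m³ = 9.25 L.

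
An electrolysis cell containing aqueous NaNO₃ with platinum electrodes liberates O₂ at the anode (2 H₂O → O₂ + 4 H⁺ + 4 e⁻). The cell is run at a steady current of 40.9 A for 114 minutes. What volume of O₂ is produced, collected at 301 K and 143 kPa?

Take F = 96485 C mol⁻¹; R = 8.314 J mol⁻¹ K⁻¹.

Q = I·t = 40.90 A × 6840.0 s = 279800 C.
n(e⁻) = Q/F = 279800 / 96485 = 2.899 mol.
4 electrons are transferred per O₂ molecule, so n(O₂) = 2.899 / 4 = 0.7249 mol.
V = nRT/P = (0.7249 × 8.314 × 301) / (143 × 10³ Pa) = 0.0127 m³ = 12.7 L.

12.7 L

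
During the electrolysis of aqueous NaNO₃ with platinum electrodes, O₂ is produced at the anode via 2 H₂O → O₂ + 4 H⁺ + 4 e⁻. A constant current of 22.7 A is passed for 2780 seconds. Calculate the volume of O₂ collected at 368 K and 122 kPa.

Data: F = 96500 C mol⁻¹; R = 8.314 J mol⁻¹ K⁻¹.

Q = I·t = 22.70 A × 2780.0 s = 63110 C.
n(e⁻) = Q/F = 63110 / 96500 = 0.6539 mol.
4 electrons are transferred per O₂ molecule, so n(O₂) = 0.6539 / 4 = 0.1635 mol.
V = nRT/P = (0.1635 × 8.314 × 368) / (122 × 10³ Pa) = 0.00410 m³ = 4.10 L.

4.10 L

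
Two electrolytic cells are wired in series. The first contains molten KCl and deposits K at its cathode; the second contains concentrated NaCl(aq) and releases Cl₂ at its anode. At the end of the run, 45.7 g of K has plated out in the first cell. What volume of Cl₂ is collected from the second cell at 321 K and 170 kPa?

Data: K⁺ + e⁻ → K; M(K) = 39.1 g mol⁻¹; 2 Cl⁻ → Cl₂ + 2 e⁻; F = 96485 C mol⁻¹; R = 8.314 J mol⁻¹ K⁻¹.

9.17 L

n(K) = 45.7 / 39.1 = 1.169 mol, so n(e⁻) = 1 × 1.169 = 1.169 mol.
The cells are in series, so the same 1.169 mol of electrons passes through the second cell.
2 Cl⁻ → Cl₂ + 2 e⁻ — 2 mol e⁻ per mol Cl₂, so n(Cl₂) = 1.169/2 = 0.5844 mol.
V = nRT/P = (0.5844 × 8.314 × 321) / (170 × 10³) = 0.00917 m³ = 9.17 L.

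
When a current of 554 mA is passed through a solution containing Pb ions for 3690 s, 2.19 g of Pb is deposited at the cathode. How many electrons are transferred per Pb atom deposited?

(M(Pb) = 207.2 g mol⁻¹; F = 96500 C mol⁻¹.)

2

Q = I·t = 0.5540 A × 3690.0 s = 2044 C, so n(e⁻) = 2044/96500 = 0.02118 mol.
n(Pb) deposited = 2.19 / 207.2 = 0.01057 mol.
Electrons per atom = n(e⁻)/n(Pb) = 0.02118 / 0.01057 = 2.00 ≈ 2, so the ion is Pb²⁺.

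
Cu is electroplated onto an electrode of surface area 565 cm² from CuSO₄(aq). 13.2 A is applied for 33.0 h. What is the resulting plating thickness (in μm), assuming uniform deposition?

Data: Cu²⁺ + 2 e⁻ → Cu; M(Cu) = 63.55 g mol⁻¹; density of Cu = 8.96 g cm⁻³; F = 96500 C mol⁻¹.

1020 μm

Q = I·t = 13.20 × 118800 = 1568000 C; n(e⁻) = 16.25 mol.
n(Cu) = n(e⁻)/2 = 8.125 mol, so m = 8.125 × 63.55 = 516.4 g.
Volume = m/ρ = 516.4 / 8.96 = 57.63 cm³.
Thickness = V/A = 57.63 / 565 = 0.102 cm = 1020 μm.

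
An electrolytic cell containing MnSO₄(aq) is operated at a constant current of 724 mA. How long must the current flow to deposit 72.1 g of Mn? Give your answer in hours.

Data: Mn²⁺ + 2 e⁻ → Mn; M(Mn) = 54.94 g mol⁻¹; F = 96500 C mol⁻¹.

97.2 h

n(Mn) = m/M = 72.1 / 54.94 = 1.312 mol.
Each Mn atom requires 2 electrons, so n(e⁻) = 2 × 1.312 = 2.625 mol.
Q = n(e⁻)·F = 2.625 × 96500 = 253300 C.
t = Q/I = 253300 / 0.7240 A = 349800 s = 97.2 h.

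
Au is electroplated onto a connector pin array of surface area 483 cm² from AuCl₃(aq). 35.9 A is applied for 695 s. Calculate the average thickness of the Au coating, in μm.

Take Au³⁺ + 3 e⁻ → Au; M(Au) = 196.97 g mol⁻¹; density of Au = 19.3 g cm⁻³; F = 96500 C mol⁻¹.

Q = I·t = 35.90 × 695.00 = 24950 C; n(e⁻) = 0.2586 mol.
n(Au) = n(e⁻)/3 = 0.08618 mol, so m = 0.08618 × 196.97 = 16.98 g.
Volume = m/ρ = 16.98 / 19.3 = 0.8796 cm³.
Thickness = V/A = 0.8796 / 483 = 0.00182 cm = 18.2 μm.

18.2 μm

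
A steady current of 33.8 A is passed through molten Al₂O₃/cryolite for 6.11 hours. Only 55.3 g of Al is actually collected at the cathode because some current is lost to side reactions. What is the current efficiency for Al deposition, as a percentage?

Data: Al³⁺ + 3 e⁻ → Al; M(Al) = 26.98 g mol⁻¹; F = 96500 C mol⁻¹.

79.8 %

Q = I·t = 33.80 × 21996 = 743500 C; n(e⁻) = 743500/96500 = 7.704 mol.
Theoretical n(Al) = n(e⁻)/3 = 2.568 mol, i.e. m_theo = 2.568 × 26.98 = 69.29 g.
Efficiency = m_actual / m_theo = 55.3 / 69.29 = 79.8 %.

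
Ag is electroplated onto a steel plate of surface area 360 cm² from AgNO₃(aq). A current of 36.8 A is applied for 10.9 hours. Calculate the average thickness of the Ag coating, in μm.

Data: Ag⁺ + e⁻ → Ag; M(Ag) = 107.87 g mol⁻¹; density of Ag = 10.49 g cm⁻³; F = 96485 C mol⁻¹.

4280 μm

Q = I·t = 36.80 × 39240 = 1444000 C; n(e⁻) = 14.97 mol.
n(Ag) = n(e⁻)/1 = 14.97 mol, so m = 14.97 × 107.87 = 1614 g.
Volume = m/ρ = 1614 / 10.49 = 153.9 cm³.
Thickness = V/A = 153.9 / 360 = 0.428 cm = 4280 μm.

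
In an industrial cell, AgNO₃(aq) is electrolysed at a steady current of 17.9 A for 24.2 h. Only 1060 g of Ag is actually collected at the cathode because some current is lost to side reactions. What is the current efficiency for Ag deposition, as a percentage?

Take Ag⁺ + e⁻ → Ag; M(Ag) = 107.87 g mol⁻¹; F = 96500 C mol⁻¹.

Q = I·t = 17.90 × 87120 = 1559000 C; n(e⁻) = 1559000/96500 = 16.16 mol.
Theoretical n(Ag) = n(e⁻)/1 = 16.16 mol, i.e. m_theo = 16.16 × 107.87 = 1743 g.
Efficiency = m_actual / m_theo = 1060 / 1743 = 60.8 %.

60.8 %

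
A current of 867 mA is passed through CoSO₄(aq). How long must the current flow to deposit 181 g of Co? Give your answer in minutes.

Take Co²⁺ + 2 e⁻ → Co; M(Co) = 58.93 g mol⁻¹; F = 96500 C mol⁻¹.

n(Co) = m/M = 181 / 58.93 = 3.071 mol.
Each Co atom requires 2 electrons, so n(e⁻) = 2 × 3.071 = 6.143 mol.
Q = n(e⁻)·F = 6.143 × 96500 = 592800 C.
t = Q/I = 592800 / 0.8670 A = 683700 s = 11400 min.

11400 min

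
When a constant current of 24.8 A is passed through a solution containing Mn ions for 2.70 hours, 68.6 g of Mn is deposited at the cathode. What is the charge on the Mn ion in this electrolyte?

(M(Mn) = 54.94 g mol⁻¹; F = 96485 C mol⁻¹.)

+2

Q = I·t = 24.80 A × 9720.0 s = 241100 C, so n(e⁻) = 241100/96485 = 2.498 mol.
n(Mn) deposited = 68.6 / 54.94 = 1.249 mol.
Electrons per atom = n(e⁻)/n(Mn) = 2.498 / 1.249 = 2.00 ≈ 2, so the ion is Mn²⁺.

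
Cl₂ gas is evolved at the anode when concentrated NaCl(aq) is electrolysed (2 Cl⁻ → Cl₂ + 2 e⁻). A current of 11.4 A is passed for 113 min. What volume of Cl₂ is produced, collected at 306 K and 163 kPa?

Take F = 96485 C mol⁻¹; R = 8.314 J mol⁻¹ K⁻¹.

6.25 L

Q = I·t = 11.40 A × 6780.0 s = 77290 C.
n(e⁻) = Q/F = 77290 / 96485 = 0.8011 mol.
2 electrons are transferred per Cl₂ molecule, so n(Cl₂) = 0.8011 / 2 = 0.4005 mol.
V = nRT/P = (0.4005 × 8.314 × 306) / (163 × 10³ Pa) = 0.00625 m³ = 6.25 L.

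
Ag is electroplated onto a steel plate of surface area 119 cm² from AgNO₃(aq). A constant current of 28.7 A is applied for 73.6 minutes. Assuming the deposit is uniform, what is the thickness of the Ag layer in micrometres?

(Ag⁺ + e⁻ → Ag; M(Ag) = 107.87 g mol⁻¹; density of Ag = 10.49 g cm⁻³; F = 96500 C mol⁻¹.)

Q = I·t = 28.70 × 4416.0 = 126700 C; n(e⁻) = 1.313 mol.
n(Ag) = n(e⁻)/1 = 1.313 mol, so m = 1.313 × 107.87 = 141.7 g.
Volume = m/ρ = 141.7 / 10.49 = 13.51 cm³.
Thickness = V/A = 13.51 / 119 = 0.113 cm = 1130 μm.

1130 μm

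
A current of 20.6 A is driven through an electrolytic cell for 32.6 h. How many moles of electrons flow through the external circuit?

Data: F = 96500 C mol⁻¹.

25.1 mol

Q = I·t = 20.60 A × 117360 s = 2418000 C.
n(e⁻) = Q/F = 2418000 / 96500 = 25.1 mol.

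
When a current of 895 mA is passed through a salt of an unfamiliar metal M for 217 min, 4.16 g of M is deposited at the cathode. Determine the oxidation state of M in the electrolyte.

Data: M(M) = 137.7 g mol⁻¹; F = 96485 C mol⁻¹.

Q = I·t = 0.8950 A × 13020 s = 11650 C, so n(e⁻) = 11650/96485 = 0.1208 mol.
n(M) deposited = 4.16 / 137.7 = 0.03021 mol.
Electrons per atom = n(e⁻)/n(M) = 0.1208 / 0.03021 = 4.00 ≈ 4, so the ion is M⁴⁺.

+4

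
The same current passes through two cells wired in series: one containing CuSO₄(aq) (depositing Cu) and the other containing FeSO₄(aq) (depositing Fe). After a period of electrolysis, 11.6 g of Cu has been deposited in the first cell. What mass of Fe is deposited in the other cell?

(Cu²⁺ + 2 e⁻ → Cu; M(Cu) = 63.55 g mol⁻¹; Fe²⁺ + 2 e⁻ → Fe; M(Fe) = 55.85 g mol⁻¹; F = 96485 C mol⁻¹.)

n(Cu) = 11.6 / 63.55 = 0.1825 mol.
Since Cu²⁺ + 2 e⁻ → Cu, n(e⁻) passed = 2 × 0.1825 = 0.3651 mol.
Cells in series carry the same charge, so the same 0.3651 mol of electrons passes through cell 2.
Fe²⁺ + 2 e⁻ → Fe, so n(Fe) = 0.3651 / 2 = 0.1825 mol.
m(Fe) = 0.1825 × 55.85 = 10.2 g.

10.2 g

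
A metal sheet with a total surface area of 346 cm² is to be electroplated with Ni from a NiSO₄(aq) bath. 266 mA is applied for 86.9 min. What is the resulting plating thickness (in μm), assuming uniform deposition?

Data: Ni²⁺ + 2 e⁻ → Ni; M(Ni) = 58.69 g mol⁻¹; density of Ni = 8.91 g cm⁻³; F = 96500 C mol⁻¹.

Q = I·t = 0.2660 × 5214.0 = 1387 C; n(e⁻) = 0.01437 mol.
n(Ni) = n(e⁻)/2 = 0.007186 mol, so m = 0.007186 × 58.69 = 0.4218 g.
Volume = m/ρ = 0.4218 / 8.91 = 0.04733 cm³.
Thickness = V/A = 0.04733 / 346 = 1.37 × 10⁻⁴ cm = 1.37 μm.

1.37 μm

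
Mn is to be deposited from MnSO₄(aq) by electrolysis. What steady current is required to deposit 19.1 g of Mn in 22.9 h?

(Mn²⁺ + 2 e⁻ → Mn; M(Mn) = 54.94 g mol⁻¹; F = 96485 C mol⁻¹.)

n(Mn) = 19.1 / 54.94 = 0.3477 mol.
n(e⁻) = 2 × 0.3477 = 0.6953 mol.
Q = n(e⁻)·F = 0.6953 × 96485 = 67090 C.
I = Q/t = 67090 / 82440 s = 0.814 A.

0.814 A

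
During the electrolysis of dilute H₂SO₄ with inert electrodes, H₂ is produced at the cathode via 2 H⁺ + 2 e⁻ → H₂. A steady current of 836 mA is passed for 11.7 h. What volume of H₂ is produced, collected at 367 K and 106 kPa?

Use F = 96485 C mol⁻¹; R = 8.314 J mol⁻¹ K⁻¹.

Q = I·t = 0.8360 A × 42120 s = 35210 C.
n(e⁻) = Q/F = 35210 / 96485 = 0.3650 mol.
2 electrons are transferred per H₂ molecule, so n(H₂) = 0.3650 / 2 = 0.1825 mol.
V = nRT/P = (0.1825 × 8.314 × 367) / (106 × 10³ Pa) = 0.00525 m³ = 5.25 L.

5.25 L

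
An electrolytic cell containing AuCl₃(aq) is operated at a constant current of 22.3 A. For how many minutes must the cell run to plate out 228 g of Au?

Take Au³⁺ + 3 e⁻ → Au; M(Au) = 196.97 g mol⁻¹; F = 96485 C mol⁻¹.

250 min

n(Au) = m/M = 228 / 196.97 = 1.158 mol.
Each Au atom requires 3 electrons, so n(e⁻) = 3 × 1.158 = 3.473 mol.
Q = n(e⁻)·F = 3.473 × 96485 = 335100 C.
t = Q/I = 335100 / 22.30 A = 15020 s = 250 min.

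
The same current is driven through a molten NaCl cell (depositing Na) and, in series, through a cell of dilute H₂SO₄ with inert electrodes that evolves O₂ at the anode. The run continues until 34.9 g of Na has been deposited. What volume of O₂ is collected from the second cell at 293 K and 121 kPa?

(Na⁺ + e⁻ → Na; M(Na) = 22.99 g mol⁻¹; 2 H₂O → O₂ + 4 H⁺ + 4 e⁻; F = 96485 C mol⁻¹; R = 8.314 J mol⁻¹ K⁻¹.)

n(Na) = 34.9 / 22.99 = 1.518 mol, so n(e⁻) = 1 × 1.518 = 1.518 mol.
The cells are in series, so the same 1.518 mol of electrons passes through the second cell.
2 H₂O → O₂ + 4 H⁺ + 4 e⁻ — 4 mol e⁻ per mol O₂, so n(O₂) = 1.518/4 = 0.3795 mol.
V = nRT/P = (0.3795 × 8.314 × 293) / (121 × 10³) = 0.00764 m³ = 7.64 L.

7.64 L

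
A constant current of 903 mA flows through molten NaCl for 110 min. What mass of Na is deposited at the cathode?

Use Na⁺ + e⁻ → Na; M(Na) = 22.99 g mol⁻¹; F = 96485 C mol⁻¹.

Q = I·t = 0.9030 A × 6600.0 s = 5960 C.
n(e⁻) = Q/F = 5960 / 96485 = 0.06177 mol.
Na⁺ + e⁻ → Na, so n(Na) = n(e⁻)/1 = 0.06177 mol.
m = n·M = 0.06177 × 22.99 = 1.42 g.

1.42 g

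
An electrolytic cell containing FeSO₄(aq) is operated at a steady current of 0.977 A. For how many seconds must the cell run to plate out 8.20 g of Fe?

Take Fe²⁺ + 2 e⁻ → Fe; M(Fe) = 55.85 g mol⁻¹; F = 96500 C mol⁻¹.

29000 s

n(Fe) = m/M = 8.20 / 55.85 = 0.1468 mol.
Each Fe atom requires 2 electrons, so n(e⁻) = 2 × 0.1468 = 0.2936 mol.
Q = n(e⁻)·F = 0.2936 × 96500 = 28340 C.
t = Q/I = 28340 / 0.9770 A = 29000 s.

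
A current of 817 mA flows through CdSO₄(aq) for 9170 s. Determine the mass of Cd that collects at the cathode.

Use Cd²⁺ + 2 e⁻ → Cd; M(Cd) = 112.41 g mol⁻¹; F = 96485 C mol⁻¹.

Q = I·t = 0.8170 A × 9170.0 s = 7492 C.
n(e⁻) = Q/F = 7492 / 96485 = 0.07765 mol.
Cd²⁺ + 2 e⁻ → Cd, so n(Cd) = n(e⁻)/2 = 0.03882 mol.
m = n·M = 0.03882 × 112.41 = 4.36 g.

4.36 g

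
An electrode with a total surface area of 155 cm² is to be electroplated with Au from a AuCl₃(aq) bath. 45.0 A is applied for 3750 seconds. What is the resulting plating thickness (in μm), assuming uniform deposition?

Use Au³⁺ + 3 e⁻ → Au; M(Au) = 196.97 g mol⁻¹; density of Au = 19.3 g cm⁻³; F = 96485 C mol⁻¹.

384 μm

Q = I·t = 45.00 × 3750.0 = 168800 C; n(e⁻) = 1.749 mol.
n(Au) = n(e⁻)/3 = 0.5830 mol, so m = 0.5830 × 196.97 = 114.8 g.
Volume = m/ρ = 114.8 / 19.3 = 5.950 cm³.
Thickness = V/A = 5.950 / 155 = 0.0384 cm = 384 μm.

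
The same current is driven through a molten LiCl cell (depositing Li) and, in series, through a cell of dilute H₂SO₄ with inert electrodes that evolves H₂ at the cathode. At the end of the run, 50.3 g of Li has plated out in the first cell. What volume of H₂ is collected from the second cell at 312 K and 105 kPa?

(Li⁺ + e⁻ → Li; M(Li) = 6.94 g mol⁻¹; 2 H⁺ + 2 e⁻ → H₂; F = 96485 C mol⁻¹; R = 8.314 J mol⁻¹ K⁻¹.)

n(Li) = 50.3 / 6.94 = 7.248 mol, so n(e⁻) = 1 × 7.248 = 7.248 mol.
The cells are in series, so the same 7.248 mol of electrons passes through the second cell.
2 H⁺ + 2 e⁻ → H₂ — 2 mol e⁻ per mol H₂, so n(H₂) = 7.248/2 = 3.624 mol.
V = nRT/P = (3.624 × 8.314 × 312) / (105 × 10³) = 0.0895 m³ = 89.5 L.

89.5 L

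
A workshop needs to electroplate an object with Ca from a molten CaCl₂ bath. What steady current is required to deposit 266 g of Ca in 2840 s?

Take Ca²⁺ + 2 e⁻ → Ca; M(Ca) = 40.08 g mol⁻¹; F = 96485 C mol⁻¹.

n(Ca) = 266 / 40.08 = 6.637 mol.
n(e⁻) = 2 × 6.637 = 13.27 mol.
Q = n(e⁻)·F = 13.27 × 96485 = 1281000 C.
I = Q/t = 1281000 / 2840.0 s = 451 A.

451 A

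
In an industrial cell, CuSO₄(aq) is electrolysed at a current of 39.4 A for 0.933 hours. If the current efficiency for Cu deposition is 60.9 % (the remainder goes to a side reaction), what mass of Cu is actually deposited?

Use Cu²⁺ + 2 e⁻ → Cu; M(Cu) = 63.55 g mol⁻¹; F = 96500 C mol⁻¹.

26.5 g

Q = I·t = 39.40 × 3358.8 = 132300 C.
n(e⁻) = 132300/96500 = 1.371 mol; theoretically n(Cu) = 1.371/2 = 0.6857 mol, m_theo = 43.58 g.
At 60.9 % efficiency, m_actual = 0.609 × 43.58 = 26.5 g.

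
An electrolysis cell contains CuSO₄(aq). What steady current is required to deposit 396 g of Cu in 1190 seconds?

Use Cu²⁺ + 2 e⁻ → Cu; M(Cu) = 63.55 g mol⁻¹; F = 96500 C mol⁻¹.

1010 A

n(Cu) = 396 / 63.55 = 6.231 mol.
n(e⁻) = 2 × 6.231 = 12.46 mol.
Q = n(e⁻)·F = 12.46 × 96500 = 1203000 C.
I = Q/t = 1203000 / 1190.0 s = 1010 A.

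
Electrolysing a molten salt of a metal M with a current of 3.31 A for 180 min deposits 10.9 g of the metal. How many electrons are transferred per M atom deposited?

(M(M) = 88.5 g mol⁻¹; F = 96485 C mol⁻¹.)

Q = I·t = 3.310 A × 10800 s = 35750 C, so n(e⁻) = 35750/96485 = 0.3705 mol.
n(M) deposited = 10.9 / 88.5 = 0.1232 mol.
Electrons per atom = n(e⁻)/n(M) = 0.3705 / 0.1232 = 3.01 ≈ 3, so the ion is M³⁺.

3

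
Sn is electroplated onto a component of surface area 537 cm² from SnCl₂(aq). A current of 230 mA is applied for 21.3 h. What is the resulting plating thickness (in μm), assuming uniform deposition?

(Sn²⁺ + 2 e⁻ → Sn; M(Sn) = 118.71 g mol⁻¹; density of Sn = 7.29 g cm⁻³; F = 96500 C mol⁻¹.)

27.7 μm

Q = I·t = 0.2300 × 76680 = 17640 C; n(e⁻) = 0.1828 mol.
n(Sn) = n(e⁻)/2 = 0.09138 mol, so m = 0.09138 × 118.71 = 10.85 g.
Volume = m/ρ = 10.85 / 7.29 = 1.488 cm³.
Thickness = V/A = 1.488 / 537 = 0.00277 cm = 27.7 μm.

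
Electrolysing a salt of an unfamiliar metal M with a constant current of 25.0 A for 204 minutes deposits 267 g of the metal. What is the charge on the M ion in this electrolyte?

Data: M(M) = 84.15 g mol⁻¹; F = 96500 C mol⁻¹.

+1

Q = I·t = 25.00 A × 12240 s = 306000 C, so n(e⁻) = 306000/96500 = 3.171 mol.
n(M) deposited = 267 / 84.15 = 3.173 mol.
Electrons per atom = n(e⁻)/n(M) = 3.171 / 3.173 = 0.999 ≈ 1, so the ion is M⁺.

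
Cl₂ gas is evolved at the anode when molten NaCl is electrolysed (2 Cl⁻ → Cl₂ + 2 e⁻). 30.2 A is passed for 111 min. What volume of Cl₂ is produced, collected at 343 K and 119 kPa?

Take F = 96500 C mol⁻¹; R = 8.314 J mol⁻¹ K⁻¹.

25.0 L

Q = I·t = 30.20 A × 6660.0 s = 201100 C.
n(e⁻) = Q/F = 201100 / 96500 = 2.084 mol.
2 electrons are transferred per Cl₂ molecule, so n(Cl₂) = 2.084 / 2 = 1.042 mol.
V = nRT/P = (1.042 × 8.314 × 343) / (119 × 10³ Pa) = 0.0250 m³ = 25.0 L.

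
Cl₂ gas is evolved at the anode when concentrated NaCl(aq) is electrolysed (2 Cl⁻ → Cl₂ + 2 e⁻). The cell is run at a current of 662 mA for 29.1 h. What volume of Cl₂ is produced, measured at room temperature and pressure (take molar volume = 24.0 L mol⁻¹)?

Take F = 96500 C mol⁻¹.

Q = I·t = 0.6620 A × 104760 s = 69350 C.
n(e⁻) = Q/F = 69350 / 96500 = 0.7187 mol.
2 electrons are transferred per Cl₂ molecule, so n(Cl₂) = 0.7187 / 2 = 0.3593 mol.
V = n × V_m = 0.3593 × 24.0 = 8.62 L.

8.62 L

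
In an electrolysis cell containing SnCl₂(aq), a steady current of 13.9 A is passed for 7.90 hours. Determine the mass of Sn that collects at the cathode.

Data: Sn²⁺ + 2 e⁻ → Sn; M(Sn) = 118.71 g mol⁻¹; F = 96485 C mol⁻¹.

243 g

Q = I·t = 13.90 A × 28440 s = 395300 C.
n(e⁻) = Q/F = 395300 / 96485 = 4.097 mol.
Sn²⁺ + 2 e⁻ → Sn, so n(Sn) = n(e⁻)/2 = 2.049 mol.
m = n·M = 2.049 × 118.71 = 243 g.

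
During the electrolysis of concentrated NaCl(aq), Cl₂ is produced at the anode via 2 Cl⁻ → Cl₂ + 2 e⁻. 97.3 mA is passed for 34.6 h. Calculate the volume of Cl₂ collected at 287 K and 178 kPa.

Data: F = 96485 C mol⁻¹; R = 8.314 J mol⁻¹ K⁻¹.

Q = I·t = 0.09730 A × 124560 s = 12120 C.
n(e⁻) = Q/F = 12120 / 96485 = 0.1256 mol.
2 electrons are transferred per Cl₂ molecule, so n(Cl₂) = 0.1256 / 2 = 0.06281 mol.
V = nRT/P = (0.06281 × 8.314 × 287) / (178 × 10³ Pa) = 8.42 × 10⁻⁴ m³ = 0.842 L.

0.842 L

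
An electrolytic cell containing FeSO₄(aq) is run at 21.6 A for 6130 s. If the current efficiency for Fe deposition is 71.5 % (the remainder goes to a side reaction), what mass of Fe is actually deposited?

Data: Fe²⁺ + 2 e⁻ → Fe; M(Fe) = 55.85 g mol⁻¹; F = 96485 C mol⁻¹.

Q = I·t = 21.60 × 6130.0 = 132400 C.
n(e⁻) = 132400/96485 = 1.372 mol; theoretically n(Fe) = 1.372/2 = 0.6862 mol, m_theo = 38.32 g.
At 71.5 % efficiency, m_actual = 0.715 × 38.32 = 27.4 g.

27.4 g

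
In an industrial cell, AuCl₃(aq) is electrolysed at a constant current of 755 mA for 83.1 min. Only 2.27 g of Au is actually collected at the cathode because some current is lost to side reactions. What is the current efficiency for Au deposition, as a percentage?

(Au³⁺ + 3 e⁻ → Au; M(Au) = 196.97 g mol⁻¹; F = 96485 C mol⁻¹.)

Q = I·t = 0.7550 × 4986.0 = 3764 C; n(e⁻) = 3764/96485 = 0.03902 mol.
Theoretical n(Au) = n(e⁻)/3 = 0.01301 mol, i.e. m_theo = 0.01301 × 196.97 = 2.562 g.
Efficiency = m_actual / m_theo = 2.27 / 2.562 = 88.6 %.

88.6 %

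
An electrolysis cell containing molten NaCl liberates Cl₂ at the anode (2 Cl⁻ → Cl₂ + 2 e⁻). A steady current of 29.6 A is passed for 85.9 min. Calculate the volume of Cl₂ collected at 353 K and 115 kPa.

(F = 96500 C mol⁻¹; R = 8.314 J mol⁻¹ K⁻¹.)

Q = I·t = 29.60 A × 5154.0 s = 152600 C.
n(e⁻) = Q/F = 152600 / 96500 = 1.581 mol.
2 electrons are transferred per Cl₂ molecule, so n(Cl₂) = 1.581 / 2 = 0.7905 mol.
V = nRT/P = (0.7905 × 8.314 × 353) / (115 × 10³ Pa) = 0.0202 m³ = 20.2 L.

20.2 L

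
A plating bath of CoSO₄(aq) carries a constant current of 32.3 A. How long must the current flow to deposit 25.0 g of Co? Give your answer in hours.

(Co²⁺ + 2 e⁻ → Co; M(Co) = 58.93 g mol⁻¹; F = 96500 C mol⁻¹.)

0.704 h

n(Co) = m/M = 25.0 / 58.93 = 0.4242 mol.
Each Co atom requires 2 electrons, so n(e⁻) = 2 × 0.4242 = 0.8485 mol.
Q = n(e⁻)·F = 0.8485 × 96500 = 81880 C.
t = Q/I = 81880 / 32.30 A = 2535 s = 0.704 h.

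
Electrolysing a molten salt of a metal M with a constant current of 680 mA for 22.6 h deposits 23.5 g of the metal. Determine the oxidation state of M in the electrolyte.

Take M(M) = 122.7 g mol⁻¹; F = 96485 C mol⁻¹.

Q = I·t = 0.6800 A × 81360 s = 55320 C, so n(e⁻) = 55320/96485 = 0.5734 mol.
n(M) deposited = 23.5 / 122.7 = 0.1915 mol.
Electrons per atom = n(e⁻)/n(M) = 0.5734 / 0.1915 = 2.99 ≈ 3, so the ion is M³⁺.

+3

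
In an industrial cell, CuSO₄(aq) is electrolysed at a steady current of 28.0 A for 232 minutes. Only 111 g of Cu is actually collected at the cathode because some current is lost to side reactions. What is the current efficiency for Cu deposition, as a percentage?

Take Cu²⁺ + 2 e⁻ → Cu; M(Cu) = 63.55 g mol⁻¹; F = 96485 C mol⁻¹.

86.5 %

Q = I·t = 28.00 × 13920 = 389800 C; n(e⁻) = 389800/96485 = 4.040 mol.
Theoretical n(Cu) = n(e⁻)/2 = 2.020 mol, i.e. m_theo = 2.020 × 63.55 = 128.4 g.
Efficiency = m_actual / m_theo = 111 / 128.4 = 86.5 %.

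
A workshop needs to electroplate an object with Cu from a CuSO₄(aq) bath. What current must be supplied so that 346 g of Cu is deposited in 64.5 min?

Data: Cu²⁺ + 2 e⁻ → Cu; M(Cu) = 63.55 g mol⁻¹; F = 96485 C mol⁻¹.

271 A

n(Cu) = 346 / 63.55 = 5.445 mol.
n(e⁻) = 2 × 5.445 = 10.89 mol.
Q = n(e⁻)·F = 10.89 × 96485 = 1051000 C.
I = Q/t = 1051000 / 3870.0 s = 271 A.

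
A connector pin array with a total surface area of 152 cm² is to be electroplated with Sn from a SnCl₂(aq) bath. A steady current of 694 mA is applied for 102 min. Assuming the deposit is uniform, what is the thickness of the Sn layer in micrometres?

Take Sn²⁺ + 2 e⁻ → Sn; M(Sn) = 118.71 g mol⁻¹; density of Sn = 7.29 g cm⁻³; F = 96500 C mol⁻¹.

23.6 μm

Q = I·t = 0.6940 × 6120.0 = 4247 C; n(e⁻) = 0.04401 mol.
n(Sn) = n(e⁻)/2 = 0.02201 mol, so m = 0.02201 × 118.71 = 2.612 g.
Volume = m/ρ = 2.612 / 7.29 = 0.3584 cm³.
Thickness = V/A = 0.3584 / 152 = 0.00236 cm = 23.6 μm.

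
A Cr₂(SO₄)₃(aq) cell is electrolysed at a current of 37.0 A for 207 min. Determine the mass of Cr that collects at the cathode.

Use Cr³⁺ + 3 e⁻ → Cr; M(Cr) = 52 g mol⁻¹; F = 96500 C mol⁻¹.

82.5 g

Q = I·t = 37.00 A × 12420 s = 459500 C.
n(e⁻) = Q/F = 459500 / 96500 = 4.762 mol.
Cr³⁺ + 3 e⁻ → Cr, so n(Cr) = n(e⁻)/3 = 1.587 mol.
m = n·M = 1.587 × 52 = 82.5 g.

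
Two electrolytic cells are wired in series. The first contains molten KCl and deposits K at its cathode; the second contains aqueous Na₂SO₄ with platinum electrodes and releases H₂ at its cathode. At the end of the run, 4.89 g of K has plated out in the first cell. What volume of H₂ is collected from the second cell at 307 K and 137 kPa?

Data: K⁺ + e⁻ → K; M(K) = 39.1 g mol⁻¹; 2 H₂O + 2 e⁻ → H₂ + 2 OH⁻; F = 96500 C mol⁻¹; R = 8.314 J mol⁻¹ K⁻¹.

n(K) = 4.89 / 39.1 = 0.1251 mol, so n(e⁻) = 1 × 0.1251 = 0.1251 mol.
The cells are in series, so the same 0.1251 mol of electrons passes through the second cell.
2 H₂O + 2 e⁻ → H₂ + 2 OH⁻ — 2 mol e⁻ per mol H₂, so n(H₂) = 0.1251/2 = 0.06253 mol.
V = nRT/P = (0.06253 × 8.314 × 307) / (137 × 10³) = 0.00117 m³ = 1.17 L.

1.17 L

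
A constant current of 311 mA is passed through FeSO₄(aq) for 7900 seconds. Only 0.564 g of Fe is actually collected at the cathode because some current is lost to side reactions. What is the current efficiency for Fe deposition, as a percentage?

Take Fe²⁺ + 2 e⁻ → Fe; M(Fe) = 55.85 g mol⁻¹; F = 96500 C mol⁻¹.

79.3 %

Q = I·t = 0.3110 × 7900.0 = 2457 C; n(e⁻) = 2457/96500 = 0.02546 mol.
Theoretical n(Fe) = n(e⁻)/2 = 0.01273 mol, i.e. m_theo = 0.01273 × 55.85 = 0.7110 g.
Efficiency = m_actual / m_theo = 0.564 / 0.7110 = 79.3 %.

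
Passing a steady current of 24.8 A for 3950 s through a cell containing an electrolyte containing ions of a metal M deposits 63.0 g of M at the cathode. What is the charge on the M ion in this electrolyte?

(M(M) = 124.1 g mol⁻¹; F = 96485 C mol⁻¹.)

+2

Q = I·t = 24.80 A × 3950.0 s = 97960 C, so n(e⁻) = 97960/96485 = 1.015 mol.
n(M) deposited = 63.0 / 124.1 = 0.5077 mol.
Electrons per atom = n(e⁻)/n(M) = 1.015 / 0.5077 = 2.00 ≈ 2, so the ion is M²⁺.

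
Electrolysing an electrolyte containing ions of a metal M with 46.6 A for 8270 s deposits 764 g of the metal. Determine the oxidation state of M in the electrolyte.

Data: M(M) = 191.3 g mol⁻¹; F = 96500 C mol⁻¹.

+1

Q = I·t = 46.60 A × 8270.0 s = 385400 C, so n(e⁻) = 385400/96500 = 3.994 mol.
n(M) deposited = 764 / 191.3 = 3.994 mol.
Electrons per atom = n(e⁻)/n(M) = 3.994 / 3.994 = 1.00 ≈ 1, so the ion is M⁺.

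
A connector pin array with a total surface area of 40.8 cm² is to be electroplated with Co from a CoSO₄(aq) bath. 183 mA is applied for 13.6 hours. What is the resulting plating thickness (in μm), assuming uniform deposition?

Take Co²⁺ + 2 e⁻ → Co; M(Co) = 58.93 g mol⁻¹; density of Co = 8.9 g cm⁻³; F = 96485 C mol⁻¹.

Q = I·t = 0.1830 × 48960 = 8960 C; n(e⁻) = 0.09286 mol.
n(Co) = n(e⁻)/2 = 0.04643 mol, so m = 0.04643 × 58.93 = 2.736 g.
Volume = m/ρ = 2.736 / 8.9 = 0.3074 cm³.
Thickness = V/A = 0.3074 / 40.8 = 0.00754 cm = 75.4 μm.

75.4 μm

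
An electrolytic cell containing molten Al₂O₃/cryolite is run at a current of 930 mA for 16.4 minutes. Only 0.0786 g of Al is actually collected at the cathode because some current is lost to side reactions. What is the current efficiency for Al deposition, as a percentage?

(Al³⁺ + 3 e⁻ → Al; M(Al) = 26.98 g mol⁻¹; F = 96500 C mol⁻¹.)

Q = I·t = 0.9300 × 984.00 = 915.1 C; n(e⁻) = 915.1/96500 = 0.009483 mol.
Theoretical n(Al) = n(e⁻)/3 = 0.003161 mol, i.e. m_theo = 0.003161 × 26.98 = 0.08528 g.
Efficiency = m_actual / m_theo = 0.0786 / 0.08528 = 92.2 %.

92.2 %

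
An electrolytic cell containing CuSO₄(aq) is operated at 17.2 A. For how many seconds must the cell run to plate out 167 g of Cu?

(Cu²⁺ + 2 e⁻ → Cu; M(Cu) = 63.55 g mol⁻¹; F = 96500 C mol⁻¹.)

n(Cu) = m/M = 167 / 63.55 = 2.628 mol.
Each Cu atom requires 2 electrons, so n(e⁻) = 2 × 2.628 = 5.256 mol.
Q = n(e⁻)·F = 5.256 × 96500 = 507200 C.
t = Q/I = 507200 / 17.20 A = 29490 s.

29500 s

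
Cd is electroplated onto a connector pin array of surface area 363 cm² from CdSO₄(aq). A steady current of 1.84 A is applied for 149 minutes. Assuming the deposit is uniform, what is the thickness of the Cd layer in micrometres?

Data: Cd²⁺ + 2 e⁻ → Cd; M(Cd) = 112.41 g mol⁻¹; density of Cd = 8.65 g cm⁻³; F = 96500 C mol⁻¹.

30.5 μm

Q = I·t = 1.840 × 8940.0 = 16450 C; n(e⁻) = 0.1705 mol.
n(Cd) = n(e⁻)/2 = 0.08523 mol, so m = 0.08523 × 112.41 = 9.581 g.
Volume = m/ρ = 9.581 / 8.65 = 1.108 cm³.
Thickness = V/A = 1.108 / 363 = 0.00305 cm = 30.5 μm.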